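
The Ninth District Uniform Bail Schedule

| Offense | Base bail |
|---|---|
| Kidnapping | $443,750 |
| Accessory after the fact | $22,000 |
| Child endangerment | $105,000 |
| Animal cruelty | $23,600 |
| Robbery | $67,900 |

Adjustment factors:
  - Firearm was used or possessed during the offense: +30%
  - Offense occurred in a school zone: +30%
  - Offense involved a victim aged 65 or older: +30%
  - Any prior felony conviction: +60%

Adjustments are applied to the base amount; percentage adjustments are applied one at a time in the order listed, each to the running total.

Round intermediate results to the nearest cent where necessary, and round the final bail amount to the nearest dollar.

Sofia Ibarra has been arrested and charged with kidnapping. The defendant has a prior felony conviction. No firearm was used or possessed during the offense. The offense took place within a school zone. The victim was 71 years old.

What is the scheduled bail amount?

Base amounts from the schedule: kidnapping $443,750.
Single charge. Combined base = $443,750.
Offense occurred in a school zone (+30%): $443,750 × 1.3 = $576,875.
Offense involved a victim aged 65 or older (+30%): $576,875 × 1.3 = $749,937.50.
Any prior felony conviction (+60%): $749,937.50 × 1.6 = $1,199,900.

$1,199,900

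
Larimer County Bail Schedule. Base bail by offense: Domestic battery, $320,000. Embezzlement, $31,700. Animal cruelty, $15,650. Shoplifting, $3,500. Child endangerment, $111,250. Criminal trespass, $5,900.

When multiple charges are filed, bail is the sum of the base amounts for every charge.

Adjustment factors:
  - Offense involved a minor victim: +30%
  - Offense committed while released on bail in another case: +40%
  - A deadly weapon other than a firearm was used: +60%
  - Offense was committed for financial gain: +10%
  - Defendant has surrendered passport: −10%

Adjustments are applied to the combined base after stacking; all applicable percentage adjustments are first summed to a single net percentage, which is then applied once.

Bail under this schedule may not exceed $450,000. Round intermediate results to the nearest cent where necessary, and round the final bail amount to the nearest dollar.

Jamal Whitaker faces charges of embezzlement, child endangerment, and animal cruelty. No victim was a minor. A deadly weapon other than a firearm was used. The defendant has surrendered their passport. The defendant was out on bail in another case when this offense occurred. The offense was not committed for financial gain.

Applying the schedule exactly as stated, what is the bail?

Base amounts from the schedule: embezzlement $31,700; child endangerment $111,250; animal cruelty $15,650.
Stacking rule: sum of all bases. $31,700 + $111,250 + $15,650 = $158,600.
Net percentage adjustment: +40% +60% −10% = +90%. $158,600 × 1.9 = $301,340.
$301,340 is within the $450,000 maximum.

$301,340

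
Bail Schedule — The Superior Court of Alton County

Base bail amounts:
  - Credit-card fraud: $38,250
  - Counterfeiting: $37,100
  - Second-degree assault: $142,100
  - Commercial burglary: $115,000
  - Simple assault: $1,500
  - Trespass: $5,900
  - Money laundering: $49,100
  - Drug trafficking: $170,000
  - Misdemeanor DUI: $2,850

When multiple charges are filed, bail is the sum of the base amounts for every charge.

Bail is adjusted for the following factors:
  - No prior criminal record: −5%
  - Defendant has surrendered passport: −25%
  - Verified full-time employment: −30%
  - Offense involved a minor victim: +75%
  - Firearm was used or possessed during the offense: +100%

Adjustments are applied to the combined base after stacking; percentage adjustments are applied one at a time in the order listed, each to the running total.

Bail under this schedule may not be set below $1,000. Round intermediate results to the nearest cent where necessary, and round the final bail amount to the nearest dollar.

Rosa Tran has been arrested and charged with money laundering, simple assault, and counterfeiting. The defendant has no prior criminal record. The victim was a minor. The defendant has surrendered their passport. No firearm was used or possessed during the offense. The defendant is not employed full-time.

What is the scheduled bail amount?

$109,351

Base amounts from the schedule: money laundering $49,100; simple assault $1,500; counterfeiting $37,100.
Stacking rule: sum of all bases. $49,100 + $1,500 + $37,100 = $87,700.
No prior criminal record (−5%): $87,700 × 0.95 = $83,315.
Defendant has surrendered passport (−25%): $83,315 × 0.75 = $62,486.25.
Offense involved a minor victim (+75%): $62,486.25 × 1.75 = $109,350.94.
$109,350.94 is at or above the $1,000 minimum.
Rounded to the nearest dollar: $109,351.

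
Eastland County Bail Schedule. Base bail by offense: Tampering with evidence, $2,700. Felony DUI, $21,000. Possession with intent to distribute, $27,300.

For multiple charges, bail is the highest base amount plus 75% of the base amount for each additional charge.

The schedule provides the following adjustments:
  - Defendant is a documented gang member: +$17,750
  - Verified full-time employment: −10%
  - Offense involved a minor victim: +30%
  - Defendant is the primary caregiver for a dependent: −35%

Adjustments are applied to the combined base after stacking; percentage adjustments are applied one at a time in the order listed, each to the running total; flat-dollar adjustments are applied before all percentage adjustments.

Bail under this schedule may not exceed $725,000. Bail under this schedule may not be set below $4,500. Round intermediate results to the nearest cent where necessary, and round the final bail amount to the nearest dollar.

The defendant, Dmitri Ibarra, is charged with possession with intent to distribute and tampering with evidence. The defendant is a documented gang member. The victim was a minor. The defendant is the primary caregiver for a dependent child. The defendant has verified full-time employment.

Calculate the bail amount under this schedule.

Base amounts from the schedule: possession with intent to distribute $27,300; tampering with evidence $2,700.
Stacking rule: highest base plus 75% of each additional charge. Highest is possession with intent to distribute at $27,300. Additional: $2,700 × 75% = $2,025. Combined base = $27,300 + $2,025 = $29,325.
Defendant is a documented gang member (+$17,750 flat): $29,325 + $17,750 = $47,075.
Verified full-time employment (−10%): $47,075 × 0.9 = $42,367.50.
Offense involved a minor victim (+30%): $42,367.50 × 1.3 = $55,077.75.
Defendant is the primary caregiver for a dependent (−35%): $55,077.75 × 0.65 = $35,800.54.
$35,800.54 is within the $725,000 maximum.
$35,800.54 is at or above the $4,500 minimum.
Rounded to the nearest dollar: $35,801.

$35,801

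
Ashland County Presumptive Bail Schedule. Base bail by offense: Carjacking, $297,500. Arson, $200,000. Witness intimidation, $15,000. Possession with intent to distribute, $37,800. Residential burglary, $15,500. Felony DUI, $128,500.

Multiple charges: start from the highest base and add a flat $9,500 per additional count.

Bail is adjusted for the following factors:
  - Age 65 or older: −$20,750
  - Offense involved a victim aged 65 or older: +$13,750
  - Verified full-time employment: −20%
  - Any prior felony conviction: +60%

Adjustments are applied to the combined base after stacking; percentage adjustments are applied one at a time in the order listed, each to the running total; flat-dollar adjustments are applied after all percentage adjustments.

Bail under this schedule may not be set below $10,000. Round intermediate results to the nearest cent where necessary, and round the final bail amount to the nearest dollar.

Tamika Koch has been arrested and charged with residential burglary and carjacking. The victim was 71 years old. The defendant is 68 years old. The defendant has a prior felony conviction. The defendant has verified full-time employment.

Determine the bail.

Base amounts from the schedule: residential burglary $15,500; carjacking $297,500.
Stacking rule: highest base plus $9,500 per additional charge. Highest is carjacking at $297,500; 1 additional charge → +$9,500. Combined base = $307,000.
Verified full-time employment (−20%): $307,000 × 0.8 = $245,600.
Any prior felony conviction (+60%): $245,600 × 1.6 = $392,960.
Age 65 or older (−$20,750 flat): $392,960 − $20,750 = $372,210.
Offense involved a victim aged 65 or older (+$13,750 flat): $372,210 + $13,750 = $385,960.
$385,960 is at or above the $10,000 minimum.

$385,960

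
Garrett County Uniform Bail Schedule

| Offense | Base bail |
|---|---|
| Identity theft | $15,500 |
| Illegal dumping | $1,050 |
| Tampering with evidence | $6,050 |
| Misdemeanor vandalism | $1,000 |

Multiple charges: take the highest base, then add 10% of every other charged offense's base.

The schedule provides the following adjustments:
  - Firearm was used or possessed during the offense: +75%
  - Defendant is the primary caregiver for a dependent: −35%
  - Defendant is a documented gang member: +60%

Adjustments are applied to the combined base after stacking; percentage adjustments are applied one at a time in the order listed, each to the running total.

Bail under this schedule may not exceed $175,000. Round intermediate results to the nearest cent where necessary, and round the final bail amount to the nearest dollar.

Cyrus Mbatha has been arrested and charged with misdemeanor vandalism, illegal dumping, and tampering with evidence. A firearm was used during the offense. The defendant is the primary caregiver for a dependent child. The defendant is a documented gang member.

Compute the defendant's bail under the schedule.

$11,384

Base amounts from the schedule: misdemeanor vandalism $1,000; illegal dumping $1,050; tampering with evidence $6,050.
Stacking rule: highest base plus 10% of each additional charge. Highest is tampering with evidence at $6,050. Additional: $1,000 × 10% = $100; $1,050 × 10% = $105. Combined base = $6,050 + $205 = $6,255.
Firearm was used or possessed during the offense (+75%): $6,255 × 1.75 = $10,946.25.
Defendant is the primary caregiver for a dependent (−35%): $10,946.25 × 0.65 = $7,115.06.
Defendant is a documented gang member (+60%): $7,115.06 × 1.6 = $11,384.10.
$11,384.10 is within the $175,000 maximum.
Rounded to the nearest dollar: $11,384.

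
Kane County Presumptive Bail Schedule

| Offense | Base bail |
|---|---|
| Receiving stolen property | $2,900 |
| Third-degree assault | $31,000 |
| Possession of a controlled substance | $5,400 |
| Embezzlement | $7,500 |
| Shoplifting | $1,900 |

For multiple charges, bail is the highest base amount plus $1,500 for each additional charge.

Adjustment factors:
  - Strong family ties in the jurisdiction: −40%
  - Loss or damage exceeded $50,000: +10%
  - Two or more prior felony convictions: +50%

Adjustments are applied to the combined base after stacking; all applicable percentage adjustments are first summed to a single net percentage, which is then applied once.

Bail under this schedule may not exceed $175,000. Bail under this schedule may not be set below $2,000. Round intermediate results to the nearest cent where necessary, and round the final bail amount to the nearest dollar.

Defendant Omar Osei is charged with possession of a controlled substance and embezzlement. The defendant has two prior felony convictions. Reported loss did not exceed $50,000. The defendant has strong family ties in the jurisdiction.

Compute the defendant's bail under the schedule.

$9,900

Base amounts from the schedule: possession of a controlled substance $5,400; embezzlement $7,500.
Stacking rule: highest base plus $1,500 per additional charge. Highest is embezzlement at $7,500; 1 additional charge → +$1,500. Combined base = $9,000.
Net percentage adjustment: −40% +50% = +10%. $9,000 × 1.1 = $9,900.
$9,900 is within the $175,000 maximum.
$9,900 is at or above the $2,000 minimum.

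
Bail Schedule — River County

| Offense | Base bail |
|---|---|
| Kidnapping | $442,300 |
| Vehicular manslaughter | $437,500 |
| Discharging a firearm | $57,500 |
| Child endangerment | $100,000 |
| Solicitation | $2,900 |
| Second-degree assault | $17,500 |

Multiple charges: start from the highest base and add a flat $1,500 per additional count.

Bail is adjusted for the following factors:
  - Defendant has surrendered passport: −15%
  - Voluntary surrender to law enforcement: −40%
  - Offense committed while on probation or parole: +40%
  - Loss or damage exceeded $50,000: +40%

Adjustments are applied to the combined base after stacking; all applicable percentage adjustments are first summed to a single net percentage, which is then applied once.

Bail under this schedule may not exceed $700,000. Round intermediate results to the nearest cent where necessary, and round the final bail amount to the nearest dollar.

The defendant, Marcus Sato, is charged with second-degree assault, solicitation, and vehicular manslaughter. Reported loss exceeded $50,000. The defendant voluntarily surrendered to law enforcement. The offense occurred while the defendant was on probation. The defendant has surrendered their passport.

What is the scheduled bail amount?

$550,625

Base amounts from the schedule: second-degree assault $17,500; solicitation $2,900; vehicular manslaughter $437,500.
Stacking rule: highest base plus $1,500 per additional charge. Highest is vehicular manslaughter at $437,500; 2 additional charges → +$3,000. Combined base = $440,500.
Net percentage adjustment: −15% −40% +40% +40% = +25%. $440,500 × 1.25 = $550,625.
$550,625 is within the $700,000 maximum.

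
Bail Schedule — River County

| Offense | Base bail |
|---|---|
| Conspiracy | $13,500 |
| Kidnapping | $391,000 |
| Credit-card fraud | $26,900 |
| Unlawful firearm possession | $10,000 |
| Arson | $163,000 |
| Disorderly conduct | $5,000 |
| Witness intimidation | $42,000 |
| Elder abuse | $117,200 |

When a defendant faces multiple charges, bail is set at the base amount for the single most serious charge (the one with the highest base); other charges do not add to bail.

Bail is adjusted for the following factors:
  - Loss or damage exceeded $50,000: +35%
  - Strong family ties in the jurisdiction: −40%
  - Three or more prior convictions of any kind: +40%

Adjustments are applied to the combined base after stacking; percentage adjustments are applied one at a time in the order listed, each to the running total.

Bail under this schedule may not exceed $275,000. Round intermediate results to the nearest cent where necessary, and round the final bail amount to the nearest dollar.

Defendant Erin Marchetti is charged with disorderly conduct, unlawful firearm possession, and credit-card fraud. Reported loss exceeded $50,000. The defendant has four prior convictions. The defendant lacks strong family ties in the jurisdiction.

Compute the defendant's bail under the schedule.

$50,841

Base amounts from the schedule: disorderly conduct $5,000; unlawful firearm possession $10,000; credit-card fraud $26,900.
Stacking rule: use the highest base only. Highest is credit-card fraud at $26,900. Combined base = $26,900.
Loss or damage exceeded $50,000 (+35%): $26,900 × 1.35 = $36,315.
Three or more prior convictions of any kind (+40%): $36,315 × 1.4 = $50,841.
$50,841 is within the $275,000 maximum.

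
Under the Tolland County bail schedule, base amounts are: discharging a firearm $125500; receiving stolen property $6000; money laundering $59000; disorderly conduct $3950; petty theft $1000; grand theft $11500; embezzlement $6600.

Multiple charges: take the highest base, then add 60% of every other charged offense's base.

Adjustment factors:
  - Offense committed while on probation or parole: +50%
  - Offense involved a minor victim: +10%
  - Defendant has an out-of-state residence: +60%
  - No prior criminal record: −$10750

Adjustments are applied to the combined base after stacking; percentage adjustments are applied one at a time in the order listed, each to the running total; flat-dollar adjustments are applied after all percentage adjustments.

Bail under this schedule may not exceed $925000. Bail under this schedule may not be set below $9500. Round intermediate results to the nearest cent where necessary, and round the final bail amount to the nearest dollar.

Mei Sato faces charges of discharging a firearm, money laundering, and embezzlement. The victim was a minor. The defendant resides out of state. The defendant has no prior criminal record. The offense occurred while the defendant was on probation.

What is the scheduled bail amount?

Base amounts from the schedule: discharging a firearm $125500; money laundering $59000; embezzlement $6600.
Stacking rule: highest base plus 60% of each additional charge. Highest is discharging a firearm at $125500. Additional: $59000 × 60% = $35400; $6600 × 60% = $3960. Combined base = $125500 + $39360 = $164860.
Offense committed while on probation or parole (+50%): $164860 × 1.5 = $247290.
Offense involved a minor victim (+10%): $247290 × 1.1 = $272019.
Defendant has an out-of-state residence (+60%): $272019 × 1.6 = $435230.40.
No prior criminal record (−$10750 flat): $435230.40 − $10750 = $424480.40.
$424480.40 is within the $925000 maximum.
$424480.40 is at or above the $9500 minimum.
Rounded to the nearest dollar: $424480.

$424480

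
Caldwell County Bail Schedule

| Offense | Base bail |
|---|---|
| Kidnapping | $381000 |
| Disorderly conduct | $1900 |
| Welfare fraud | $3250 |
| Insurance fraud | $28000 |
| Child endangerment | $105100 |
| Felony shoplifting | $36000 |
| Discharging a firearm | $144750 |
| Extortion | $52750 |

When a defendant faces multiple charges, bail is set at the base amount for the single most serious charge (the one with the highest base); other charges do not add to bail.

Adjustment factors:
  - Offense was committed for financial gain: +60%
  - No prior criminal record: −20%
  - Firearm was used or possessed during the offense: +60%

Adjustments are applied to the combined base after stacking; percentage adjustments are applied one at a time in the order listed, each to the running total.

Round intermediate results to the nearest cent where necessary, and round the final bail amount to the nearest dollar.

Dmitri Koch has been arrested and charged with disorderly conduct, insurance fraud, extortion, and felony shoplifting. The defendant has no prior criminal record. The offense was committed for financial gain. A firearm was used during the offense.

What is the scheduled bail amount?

Base amounts from the schedule: disorderly conduct $1900; insurance fraud $28000; extortion $52750; felony shoplifting $36000.
Stacking rule: use the highest base only. Highest is extortion at $52750. Combined base = $52750.
Offense was committed for financial gain (+60%): $52750 × 1.6 = $84400.
No prior criminal record (−20%): $84400 × 0.8 = $67520.
Firearm was used or possessed during the offense (+60%): $67520 × 1.6 = $108032.

$108032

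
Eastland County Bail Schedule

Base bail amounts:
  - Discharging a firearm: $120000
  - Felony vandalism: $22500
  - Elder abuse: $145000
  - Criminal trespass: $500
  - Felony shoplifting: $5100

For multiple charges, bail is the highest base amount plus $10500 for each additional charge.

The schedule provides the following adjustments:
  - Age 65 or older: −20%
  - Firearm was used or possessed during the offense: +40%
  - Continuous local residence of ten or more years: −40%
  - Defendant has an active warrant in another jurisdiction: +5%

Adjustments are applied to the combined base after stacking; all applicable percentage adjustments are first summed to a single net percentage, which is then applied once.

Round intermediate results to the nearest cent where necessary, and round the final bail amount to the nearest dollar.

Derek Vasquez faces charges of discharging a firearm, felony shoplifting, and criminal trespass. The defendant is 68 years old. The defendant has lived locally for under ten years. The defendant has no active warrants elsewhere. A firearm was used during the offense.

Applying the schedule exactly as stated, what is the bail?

Base amounts from the schedule: discharging a firearm $120000; felony shoplifting $5100; criminal trespass $500.
Stacking rule: highest base plus $10500 per additional charge. Highest is discharging a firearm at $120000; 2 additional charges → +$21000. Combined base = $141000.
Net percentage adjustment: −20% +40% = +20%. $141000 × 1.2 = $169200.

$169200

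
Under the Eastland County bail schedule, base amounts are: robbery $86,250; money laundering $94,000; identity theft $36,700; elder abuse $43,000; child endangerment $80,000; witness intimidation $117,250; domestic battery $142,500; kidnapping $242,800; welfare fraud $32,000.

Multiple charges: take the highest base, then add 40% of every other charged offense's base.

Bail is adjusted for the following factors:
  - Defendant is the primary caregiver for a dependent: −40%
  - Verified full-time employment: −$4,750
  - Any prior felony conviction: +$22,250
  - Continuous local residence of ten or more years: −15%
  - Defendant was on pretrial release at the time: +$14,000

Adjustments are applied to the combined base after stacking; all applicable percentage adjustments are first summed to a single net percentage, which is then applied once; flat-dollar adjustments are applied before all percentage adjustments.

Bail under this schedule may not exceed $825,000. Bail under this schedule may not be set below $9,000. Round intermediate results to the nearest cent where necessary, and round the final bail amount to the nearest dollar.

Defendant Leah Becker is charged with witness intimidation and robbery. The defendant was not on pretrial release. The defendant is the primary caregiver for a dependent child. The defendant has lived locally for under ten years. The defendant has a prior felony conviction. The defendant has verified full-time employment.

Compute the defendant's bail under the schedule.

$101,550

Base amounts from the schedule: witness intimidation $117,250; robbery $86,250.
Stacking rule: highest base plus 40% of each additional charge. Highest is witness intimidation at $117,250. Additional: $86,250 × 40% = $34,500. Combined base = $117,250 + $34,500 = $151,750.
Verified full-time employment (−$4,750 flat): $151,750 − $4,750 = $147,000.
Any prior felony conviction (+$22,250 flat): $147,000 + $22,250 = $169,250.
Defendant is the primary caregiver for a dependent (−40%): $169,250 × 0.6 = $101,550.
$101,550 is within the $825,000 maximum.
$101,550 is at or above the $9,000 minimum.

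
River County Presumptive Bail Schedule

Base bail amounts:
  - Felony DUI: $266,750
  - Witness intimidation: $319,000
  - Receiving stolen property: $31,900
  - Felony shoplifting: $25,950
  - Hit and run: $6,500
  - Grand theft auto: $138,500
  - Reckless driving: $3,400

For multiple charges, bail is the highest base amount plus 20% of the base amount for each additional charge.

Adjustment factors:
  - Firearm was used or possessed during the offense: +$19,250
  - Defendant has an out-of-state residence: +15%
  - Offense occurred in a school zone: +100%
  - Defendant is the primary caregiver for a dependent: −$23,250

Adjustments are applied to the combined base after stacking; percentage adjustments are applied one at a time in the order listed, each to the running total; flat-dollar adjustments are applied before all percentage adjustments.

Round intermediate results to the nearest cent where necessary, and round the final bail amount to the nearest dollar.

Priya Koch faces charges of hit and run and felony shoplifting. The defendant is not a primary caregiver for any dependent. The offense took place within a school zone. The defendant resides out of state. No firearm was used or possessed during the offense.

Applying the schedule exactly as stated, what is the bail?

Base amounts from the schedule: hit and run $6,500; felony shoplifting $25,950.
Stacking rule: highest base plus 20% of each additional charge. Highest is felony shoplifting at $25,950. Additional: $6,500 × 20% = $1,300. Combined base = $25,950 + $1,300 = $27,250.
Defendant has an out-of-state residence (+15%): $27,250 × 1.15 = $31,337.50.
Offense occurred in a school zone (+100%): $31,337.50 × 2 = $62,675.

$62,675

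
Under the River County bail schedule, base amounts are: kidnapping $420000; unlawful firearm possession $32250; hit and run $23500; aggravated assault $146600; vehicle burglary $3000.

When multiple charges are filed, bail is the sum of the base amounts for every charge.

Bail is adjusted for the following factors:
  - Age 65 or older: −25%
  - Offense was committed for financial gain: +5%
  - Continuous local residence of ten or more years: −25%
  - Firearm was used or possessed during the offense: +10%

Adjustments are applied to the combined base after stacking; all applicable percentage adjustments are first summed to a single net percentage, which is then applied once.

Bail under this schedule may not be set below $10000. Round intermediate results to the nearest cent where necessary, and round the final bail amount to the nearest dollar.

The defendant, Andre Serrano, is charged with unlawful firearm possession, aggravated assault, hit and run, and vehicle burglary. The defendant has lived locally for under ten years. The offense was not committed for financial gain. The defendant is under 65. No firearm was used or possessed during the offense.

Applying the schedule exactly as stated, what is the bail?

Base amounts from the schedule: unlawful firearm possession $32250; aggravated assault $146600; hit and run $23500; vehicle burglary $3000.
Stacking rule: sum of all bases. $32250 + $146600 + $23500 + $3000 = $205350.
No adjustment factors apply to this defendant.
$205350 is at or above the $10000 minimum.

$205350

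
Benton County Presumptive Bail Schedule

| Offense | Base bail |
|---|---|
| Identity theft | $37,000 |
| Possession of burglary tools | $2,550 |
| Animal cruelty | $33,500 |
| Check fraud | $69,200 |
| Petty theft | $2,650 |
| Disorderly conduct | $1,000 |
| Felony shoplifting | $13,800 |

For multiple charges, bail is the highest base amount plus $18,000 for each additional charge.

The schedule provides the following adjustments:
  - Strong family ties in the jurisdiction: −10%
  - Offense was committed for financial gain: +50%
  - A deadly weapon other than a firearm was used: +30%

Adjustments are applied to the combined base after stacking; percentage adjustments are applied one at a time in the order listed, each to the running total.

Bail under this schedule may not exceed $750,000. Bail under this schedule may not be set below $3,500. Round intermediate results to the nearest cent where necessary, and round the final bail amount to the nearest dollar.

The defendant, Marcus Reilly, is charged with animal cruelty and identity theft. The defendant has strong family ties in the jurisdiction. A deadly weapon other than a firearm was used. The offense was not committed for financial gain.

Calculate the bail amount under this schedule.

$64,350

Base amounts from the schedule: animal cruelty $33,500; identity theft $37,000.
Stacking rule: highest base plus $18,000 per additional charge. Highest is identity theft at $37,000; 1 additional charge → +$18,000. Combined base = $55,000.
Strong family ties in the jurisdiction (−10%): $55,000 × 0.9 = $49,500.
A deadly weapon other than a firearm was used (+30%): $49,500 × 1.3 = $64,350.
$64,350 is within the $750,000 maximum.
$64,350 is at or above the $3,500 minimum.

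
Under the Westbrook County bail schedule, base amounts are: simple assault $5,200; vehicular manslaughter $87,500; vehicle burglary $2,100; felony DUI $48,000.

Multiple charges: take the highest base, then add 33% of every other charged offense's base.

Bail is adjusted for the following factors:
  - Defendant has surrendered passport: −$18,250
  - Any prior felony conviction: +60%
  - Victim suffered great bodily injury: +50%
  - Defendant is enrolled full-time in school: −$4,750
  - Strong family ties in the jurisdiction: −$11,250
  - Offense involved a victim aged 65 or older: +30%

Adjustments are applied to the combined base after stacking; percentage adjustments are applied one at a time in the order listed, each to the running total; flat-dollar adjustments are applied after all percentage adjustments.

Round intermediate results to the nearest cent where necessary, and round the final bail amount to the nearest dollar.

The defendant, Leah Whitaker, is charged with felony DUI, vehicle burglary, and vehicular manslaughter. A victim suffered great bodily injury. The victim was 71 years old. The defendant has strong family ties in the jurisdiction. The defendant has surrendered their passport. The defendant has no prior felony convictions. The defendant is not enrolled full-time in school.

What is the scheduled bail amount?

$173,364

Base amounts from the schedule: felony DUI $48,000; vehicle burglary $2,100; vehicular manslaughter $87,500.
Stacking rule: highest base plus 33% of each additional charge. Highest is vehicular manslaughter at $87,500. Additional: $48,000 × 33% = $15,840; $2,100 × 33% = $693. Combined base = $87,500 + $16,533 = $104,033.
Victim suffered great bodily injury (+50%): $104,033 × 1.5 = $156,049.50.
Offense involved a victim aged 65 or older (+30%): $156,049.50 × 1.3 = $202,864.35.
Defendant has surrendered passport (−$18,250 flat): $202,864.35 − $18,250 = $184,614.35.
Strong family ties in the jurisdiction (−$11,250 flat): $184,614.35 − $11,250 = $173,364.35.
Rounded to the nearest dollar: $173,364.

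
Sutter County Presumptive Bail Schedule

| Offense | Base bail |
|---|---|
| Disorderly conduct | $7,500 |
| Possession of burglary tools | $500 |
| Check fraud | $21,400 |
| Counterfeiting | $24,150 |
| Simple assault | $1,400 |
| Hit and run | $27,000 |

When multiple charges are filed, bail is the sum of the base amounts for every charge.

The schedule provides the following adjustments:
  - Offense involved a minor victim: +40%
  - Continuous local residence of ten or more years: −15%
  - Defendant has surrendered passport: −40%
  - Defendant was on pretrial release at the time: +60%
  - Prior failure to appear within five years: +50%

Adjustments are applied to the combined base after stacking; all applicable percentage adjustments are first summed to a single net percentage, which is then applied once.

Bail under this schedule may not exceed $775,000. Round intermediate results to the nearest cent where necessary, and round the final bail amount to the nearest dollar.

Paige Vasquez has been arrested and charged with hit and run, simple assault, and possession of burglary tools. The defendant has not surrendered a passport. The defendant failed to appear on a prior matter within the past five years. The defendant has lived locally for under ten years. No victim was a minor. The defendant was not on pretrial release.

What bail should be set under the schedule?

$43,350

Base amounts from the schedule: hit and run $27,000; simple assault $1,400; possession of burglary tools $500.
Stacking rule: sum of all bases. $27,000 + $1,400 + $500 = $28,900.
Prior failure to appear within five years (+50%): $28,900 × 1.5 = $43,350.
$43,350 is within the $775,000 maximum.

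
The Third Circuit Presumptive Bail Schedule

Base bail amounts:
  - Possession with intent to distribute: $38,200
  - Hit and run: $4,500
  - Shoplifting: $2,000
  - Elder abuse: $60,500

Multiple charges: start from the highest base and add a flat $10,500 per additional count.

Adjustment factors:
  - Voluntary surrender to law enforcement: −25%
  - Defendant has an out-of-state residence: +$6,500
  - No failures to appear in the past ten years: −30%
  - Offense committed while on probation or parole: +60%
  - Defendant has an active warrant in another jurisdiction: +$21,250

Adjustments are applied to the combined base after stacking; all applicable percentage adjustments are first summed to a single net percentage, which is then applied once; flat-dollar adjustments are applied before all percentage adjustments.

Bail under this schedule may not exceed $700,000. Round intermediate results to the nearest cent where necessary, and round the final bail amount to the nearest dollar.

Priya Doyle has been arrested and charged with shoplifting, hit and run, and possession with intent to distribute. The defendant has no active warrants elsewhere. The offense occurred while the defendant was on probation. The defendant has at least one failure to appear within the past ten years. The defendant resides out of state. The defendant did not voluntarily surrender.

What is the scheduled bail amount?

Base amounts from the schedule: shoplifting $2,000; hit and run $4,500; possession with intent to distribute $38,200.
Stacking rule: highest base plus $10,500 per additional charge. Highest is possession with intent to distribute at $38,200; 2 additional charges → +$21,000. Combined base = $59,200.
Defendant has an out-of-state residence (+$6,500 flat): $59,200 + $6,500 = $65,700.
Offense committed while on probation or parole (+60%): $65,700 × 1.6 = $105,120.
$105,120 is within the $700,000 maximum.

$105,120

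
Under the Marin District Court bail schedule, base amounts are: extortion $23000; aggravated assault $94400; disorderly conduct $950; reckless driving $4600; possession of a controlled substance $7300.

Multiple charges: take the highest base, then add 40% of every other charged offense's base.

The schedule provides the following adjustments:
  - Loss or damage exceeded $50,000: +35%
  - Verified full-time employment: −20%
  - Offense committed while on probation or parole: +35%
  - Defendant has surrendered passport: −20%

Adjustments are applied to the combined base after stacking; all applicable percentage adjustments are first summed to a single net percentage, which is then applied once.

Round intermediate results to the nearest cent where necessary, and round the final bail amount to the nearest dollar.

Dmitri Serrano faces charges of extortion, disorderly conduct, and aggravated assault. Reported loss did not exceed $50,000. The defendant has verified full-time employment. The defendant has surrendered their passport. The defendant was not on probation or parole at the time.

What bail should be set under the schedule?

$62388

Base amounts from the schedule: extortion $23000; disorderly conduct $950; aggravated assault $94400.
Stacking rule: highest base plus 40% of each additional charge. Highest is aggravated assault at $94400. Additional: $23000 × 40% = $9200; $950 × 40% = $380. Combined base = $94400 + $9580 = $103980.
Net percentage adjustment: −20% −20% = −40%. $103980 × 0.6 = $62388.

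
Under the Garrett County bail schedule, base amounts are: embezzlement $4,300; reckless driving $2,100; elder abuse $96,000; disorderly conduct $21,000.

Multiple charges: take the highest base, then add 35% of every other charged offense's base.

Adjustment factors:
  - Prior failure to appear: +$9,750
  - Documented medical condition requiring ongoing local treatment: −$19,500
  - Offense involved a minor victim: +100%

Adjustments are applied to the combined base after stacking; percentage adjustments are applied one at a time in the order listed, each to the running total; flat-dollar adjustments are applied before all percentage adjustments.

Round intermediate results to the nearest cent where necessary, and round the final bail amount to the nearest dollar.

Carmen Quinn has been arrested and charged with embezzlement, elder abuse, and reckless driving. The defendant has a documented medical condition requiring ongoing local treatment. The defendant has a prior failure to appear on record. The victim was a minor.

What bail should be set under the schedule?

Base amounts from the schedule: embezzlement $4,300; elder abuse $96,000; reckless driving $2,100.
Stacking rule: highest base plus 35% of each additional charge. Highest is elder abuse at $96,000. Additional: $4,300 × 35% = $1,505; $2,100 × 35% = $735. Combined base = $96,000 + $2,240 = $98,240.
Prior failure to appear (+$9,750 flat): $98,240 + $9,750 = $107,990.
Documented medical condition requiring ongoing local treatment (−$19,500 flat): $107,990 − $19,500 = $88,490.
Offense involved a minor victim (+100%): $88,490 × 2 = $176,980.

$176,980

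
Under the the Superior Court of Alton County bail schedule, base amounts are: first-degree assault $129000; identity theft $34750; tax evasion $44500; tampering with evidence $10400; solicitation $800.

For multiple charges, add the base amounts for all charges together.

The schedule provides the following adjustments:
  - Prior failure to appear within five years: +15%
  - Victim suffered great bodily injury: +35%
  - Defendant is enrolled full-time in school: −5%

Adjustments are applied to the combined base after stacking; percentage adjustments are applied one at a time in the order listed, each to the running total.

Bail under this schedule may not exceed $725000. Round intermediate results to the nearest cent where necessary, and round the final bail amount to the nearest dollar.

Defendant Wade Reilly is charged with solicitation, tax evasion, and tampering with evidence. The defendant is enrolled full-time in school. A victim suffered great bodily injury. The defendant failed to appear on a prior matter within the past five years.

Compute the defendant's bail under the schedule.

Base amounts from the schedule: solicitation $800; tax evasion $44500; tampering with evidence $10400.
Stacking rule: sum of all bases. $800 + $44500 + $10400 = $55700.
Prior failure to appear within five years (+15%): $55700 × 1.15 = $64055.
Victim suffered great bodily injury (+35%): $64055 × 1.35 = $86474.25.
Defendant is enrolled full-time in school (−5%): $86474.25 × 0.95 = $82150.54.
$82150.54 is within the $725000 maximum.
Rounded to the nearest dollar: $82151.

$82151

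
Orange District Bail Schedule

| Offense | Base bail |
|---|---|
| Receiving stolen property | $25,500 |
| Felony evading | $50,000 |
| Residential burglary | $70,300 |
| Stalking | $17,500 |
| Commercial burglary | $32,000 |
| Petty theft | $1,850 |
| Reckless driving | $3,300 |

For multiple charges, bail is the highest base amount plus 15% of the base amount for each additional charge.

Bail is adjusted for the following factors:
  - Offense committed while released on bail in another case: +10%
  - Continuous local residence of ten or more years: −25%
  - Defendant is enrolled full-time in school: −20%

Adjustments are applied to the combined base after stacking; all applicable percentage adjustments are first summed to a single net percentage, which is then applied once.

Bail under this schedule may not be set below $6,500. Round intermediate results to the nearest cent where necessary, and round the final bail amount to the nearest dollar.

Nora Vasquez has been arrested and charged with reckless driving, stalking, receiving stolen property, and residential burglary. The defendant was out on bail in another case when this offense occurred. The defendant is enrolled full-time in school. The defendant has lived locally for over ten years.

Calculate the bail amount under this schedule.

$50,209

Base amounts from the schedule: reckless driving $3,300; stalking $17,500; receiving stolen property $25,500; residential burglary $70,300.
Stacking rule: highest base plus 15% of each additional charge. Highest is residential burglary at $70,300. Additional: $3,300 × 15% = $495; $17,500 × 15% = $2,625; $25,500 × 15% = $3,825. Combined base = $70,300 + $6,945 = $77,245.
Net percentage adjustment: +10% −25% −20% = −35%. $77,245 × 0.65 = $50,209.25.
$50,209.25 is at or above the $6,500 minimum.
Rounded to the nearest dollar: $50,209.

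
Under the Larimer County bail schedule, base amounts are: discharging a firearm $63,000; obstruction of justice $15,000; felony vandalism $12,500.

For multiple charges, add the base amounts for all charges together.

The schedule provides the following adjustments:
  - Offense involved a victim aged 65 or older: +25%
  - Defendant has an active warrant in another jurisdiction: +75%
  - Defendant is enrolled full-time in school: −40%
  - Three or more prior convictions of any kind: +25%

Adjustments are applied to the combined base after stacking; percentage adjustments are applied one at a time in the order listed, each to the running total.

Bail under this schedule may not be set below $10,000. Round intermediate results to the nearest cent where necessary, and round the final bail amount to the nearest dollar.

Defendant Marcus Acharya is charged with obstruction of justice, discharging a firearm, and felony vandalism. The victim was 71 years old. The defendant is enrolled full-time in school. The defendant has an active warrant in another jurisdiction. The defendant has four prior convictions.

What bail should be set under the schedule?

Base amounts from the schedule: obstruction of justice $15,000; discharging a firearm $63,000; felony vandalism $12,500.
Stacking rule: sum of all bases. $15,000 + $63,000 + $12,500 = $90,500.
Offense involved a victim aged 65 or older (+25%): $90,500 × 1.25 = $113,125.
Defendant has an active warrant in another jurisdiction (+75%): $113,125 × 1.75 = $197,968.75.
Defendant is enrolled full-time in school (−40%): $197,968.75 × 0.6 = $118,781.25.
Three or more prior convictions of any kind (+25%): $118,781.25 × 1.25 = $148,476.56.
$148,476.56 is at or above the $10,000 minimum.
Rounded to the nearest dollar: $148,477.

$148,477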